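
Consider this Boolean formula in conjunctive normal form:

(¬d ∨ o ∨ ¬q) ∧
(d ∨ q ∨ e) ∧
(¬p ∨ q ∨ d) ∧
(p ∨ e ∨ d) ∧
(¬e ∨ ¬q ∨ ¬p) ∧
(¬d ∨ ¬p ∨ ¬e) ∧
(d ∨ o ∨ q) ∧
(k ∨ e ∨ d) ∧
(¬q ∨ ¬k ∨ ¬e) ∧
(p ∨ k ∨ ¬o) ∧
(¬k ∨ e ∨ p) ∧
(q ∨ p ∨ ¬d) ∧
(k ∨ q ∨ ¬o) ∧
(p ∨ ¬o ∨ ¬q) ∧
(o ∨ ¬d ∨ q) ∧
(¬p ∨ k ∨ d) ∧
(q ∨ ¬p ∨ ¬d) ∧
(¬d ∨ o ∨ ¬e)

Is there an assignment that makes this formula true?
Yes

Yes, the formula is satisfiable.

One satisfying assignment is: q=True, e=True, k=False, o=False, p=False, d=False

Verification: With this assignment, all 18 clauses evaluate to true.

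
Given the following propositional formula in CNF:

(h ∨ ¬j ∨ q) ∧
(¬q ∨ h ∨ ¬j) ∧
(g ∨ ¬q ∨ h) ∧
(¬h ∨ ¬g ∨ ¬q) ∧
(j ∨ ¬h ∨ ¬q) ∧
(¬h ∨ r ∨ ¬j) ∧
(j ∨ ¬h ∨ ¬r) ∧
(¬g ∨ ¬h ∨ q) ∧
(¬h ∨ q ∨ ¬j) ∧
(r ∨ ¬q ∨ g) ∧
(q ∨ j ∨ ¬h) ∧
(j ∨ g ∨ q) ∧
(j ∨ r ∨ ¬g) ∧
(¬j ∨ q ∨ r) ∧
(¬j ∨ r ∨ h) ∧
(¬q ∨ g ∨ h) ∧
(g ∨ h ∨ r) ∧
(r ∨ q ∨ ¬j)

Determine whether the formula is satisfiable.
Yes

Yes, the formula is satisfiable.

One satisfying assignment is: g=True, j=False, h=False, q=False, r=True

Verification: With this assignment, all 18 clauses evaluate to true.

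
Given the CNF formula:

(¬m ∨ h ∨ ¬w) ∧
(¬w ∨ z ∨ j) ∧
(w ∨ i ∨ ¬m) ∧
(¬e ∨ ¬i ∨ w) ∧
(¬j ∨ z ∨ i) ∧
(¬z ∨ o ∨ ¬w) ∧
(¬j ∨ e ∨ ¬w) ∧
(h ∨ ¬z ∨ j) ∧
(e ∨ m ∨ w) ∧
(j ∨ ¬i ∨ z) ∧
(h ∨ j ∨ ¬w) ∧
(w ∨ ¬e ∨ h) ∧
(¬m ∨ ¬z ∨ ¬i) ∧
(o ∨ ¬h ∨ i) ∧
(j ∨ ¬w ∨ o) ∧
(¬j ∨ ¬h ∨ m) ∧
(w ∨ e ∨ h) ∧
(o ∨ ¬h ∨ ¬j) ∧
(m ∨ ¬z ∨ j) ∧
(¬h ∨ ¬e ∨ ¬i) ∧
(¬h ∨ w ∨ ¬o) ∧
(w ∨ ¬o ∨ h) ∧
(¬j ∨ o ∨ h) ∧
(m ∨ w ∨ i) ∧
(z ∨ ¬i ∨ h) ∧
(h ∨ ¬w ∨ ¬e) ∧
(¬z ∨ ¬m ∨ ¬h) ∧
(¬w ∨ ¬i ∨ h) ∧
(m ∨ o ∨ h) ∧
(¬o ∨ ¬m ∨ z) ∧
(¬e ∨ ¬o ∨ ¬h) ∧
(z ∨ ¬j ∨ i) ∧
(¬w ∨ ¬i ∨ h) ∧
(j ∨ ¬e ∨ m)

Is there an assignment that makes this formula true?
No

No, the formula is not satisfiable.

No assignment of truth values to the variables can make all 34 clauses true simultaneously.

The formula is UNSAT (unsatisfiable).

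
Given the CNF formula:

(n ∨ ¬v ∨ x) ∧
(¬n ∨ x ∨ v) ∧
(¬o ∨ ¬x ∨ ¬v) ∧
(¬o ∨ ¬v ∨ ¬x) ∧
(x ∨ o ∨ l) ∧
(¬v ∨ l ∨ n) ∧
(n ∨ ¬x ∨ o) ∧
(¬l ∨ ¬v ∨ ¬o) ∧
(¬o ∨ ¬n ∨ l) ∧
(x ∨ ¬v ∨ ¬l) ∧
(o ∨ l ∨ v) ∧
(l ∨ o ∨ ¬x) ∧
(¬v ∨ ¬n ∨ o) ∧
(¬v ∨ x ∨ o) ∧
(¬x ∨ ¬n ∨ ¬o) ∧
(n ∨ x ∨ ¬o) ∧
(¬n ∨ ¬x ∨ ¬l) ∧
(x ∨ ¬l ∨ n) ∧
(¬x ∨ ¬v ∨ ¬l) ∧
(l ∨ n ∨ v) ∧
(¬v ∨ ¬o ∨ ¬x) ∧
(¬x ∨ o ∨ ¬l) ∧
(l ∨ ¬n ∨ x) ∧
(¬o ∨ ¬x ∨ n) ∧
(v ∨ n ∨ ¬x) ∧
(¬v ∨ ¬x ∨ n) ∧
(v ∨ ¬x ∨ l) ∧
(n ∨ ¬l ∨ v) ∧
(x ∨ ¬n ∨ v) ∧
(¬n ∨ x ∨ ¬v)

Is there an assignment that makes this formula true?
No

No, the formula is not satisfiable.

No assignment of truth values to the variables can make all 30 clauses true simultaneously.

The formula is UNSAT (unsatisfiable).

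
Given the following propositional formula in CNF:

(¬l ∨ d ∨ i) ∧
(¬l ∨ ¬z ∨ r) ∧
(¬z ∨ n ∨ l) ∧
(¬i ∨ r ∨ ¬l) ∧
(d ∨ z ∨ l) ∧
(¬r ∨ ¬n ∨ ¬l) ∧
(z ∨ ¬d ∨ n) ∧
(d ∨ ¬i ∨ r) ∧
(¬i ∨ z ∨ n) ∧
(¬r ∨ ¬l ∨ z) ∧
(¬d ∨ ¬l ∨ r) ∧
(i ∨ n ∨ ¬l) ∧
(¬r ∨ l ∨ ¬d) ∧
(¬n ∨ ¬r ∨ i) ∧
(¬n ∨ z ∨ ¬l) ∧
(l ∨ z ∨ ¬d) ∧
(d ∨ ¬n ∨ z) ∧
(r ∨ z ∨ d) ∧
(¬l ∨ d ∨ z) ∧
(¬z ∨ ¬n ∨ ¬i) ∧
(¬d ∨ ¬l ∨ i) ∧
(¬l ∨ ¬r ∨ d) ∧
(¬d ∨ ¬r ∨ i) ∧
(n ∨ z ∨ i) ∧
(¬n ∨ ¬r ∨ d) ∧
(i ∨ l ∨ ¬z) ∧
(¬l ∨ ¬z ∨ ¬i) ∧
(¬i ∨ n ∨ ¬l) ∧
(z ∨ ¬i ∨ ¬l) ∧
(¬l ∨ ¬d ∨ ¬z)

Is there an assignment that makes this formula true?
No

No, the formula is not satisfiable.

No assignment of truth values to the variables can make all 30 clauses true simultaneously.

The formula is UNSAT (unsatisfiable).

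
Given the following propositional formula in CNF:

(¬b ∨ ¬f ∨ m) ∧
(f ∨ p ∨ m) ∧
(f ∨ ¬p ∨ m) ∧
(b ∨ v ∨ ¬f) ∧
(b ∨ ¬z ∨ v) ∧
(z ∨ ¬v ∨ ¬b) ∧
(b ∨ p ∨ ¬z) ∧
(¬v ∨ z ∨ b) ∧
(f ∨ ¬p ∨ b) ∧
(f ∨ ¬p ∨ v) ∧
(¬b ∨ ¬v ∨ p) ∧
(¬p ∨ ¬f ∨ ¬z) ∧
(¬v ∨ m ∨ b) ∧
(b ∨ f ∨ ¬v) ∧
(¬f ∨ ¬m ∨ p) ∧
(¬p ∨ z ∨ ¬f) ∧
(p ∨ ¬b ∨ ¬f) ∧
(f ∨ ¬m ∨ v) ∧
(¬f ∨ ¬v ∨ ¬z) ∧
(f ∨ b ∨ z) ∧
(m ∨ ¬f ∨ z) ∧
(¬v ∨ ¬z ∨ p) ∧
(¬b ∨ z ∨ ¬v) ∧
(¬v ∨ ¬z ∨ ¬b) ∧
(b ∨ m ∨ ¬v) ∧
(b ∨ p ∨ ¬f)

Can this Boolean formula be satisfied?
No

No, the formula is not satisfiable.

No assignment of truth values to the variables can make all 26 clauses true simultaneously.

The formula is UNSAT (unsatisfiable).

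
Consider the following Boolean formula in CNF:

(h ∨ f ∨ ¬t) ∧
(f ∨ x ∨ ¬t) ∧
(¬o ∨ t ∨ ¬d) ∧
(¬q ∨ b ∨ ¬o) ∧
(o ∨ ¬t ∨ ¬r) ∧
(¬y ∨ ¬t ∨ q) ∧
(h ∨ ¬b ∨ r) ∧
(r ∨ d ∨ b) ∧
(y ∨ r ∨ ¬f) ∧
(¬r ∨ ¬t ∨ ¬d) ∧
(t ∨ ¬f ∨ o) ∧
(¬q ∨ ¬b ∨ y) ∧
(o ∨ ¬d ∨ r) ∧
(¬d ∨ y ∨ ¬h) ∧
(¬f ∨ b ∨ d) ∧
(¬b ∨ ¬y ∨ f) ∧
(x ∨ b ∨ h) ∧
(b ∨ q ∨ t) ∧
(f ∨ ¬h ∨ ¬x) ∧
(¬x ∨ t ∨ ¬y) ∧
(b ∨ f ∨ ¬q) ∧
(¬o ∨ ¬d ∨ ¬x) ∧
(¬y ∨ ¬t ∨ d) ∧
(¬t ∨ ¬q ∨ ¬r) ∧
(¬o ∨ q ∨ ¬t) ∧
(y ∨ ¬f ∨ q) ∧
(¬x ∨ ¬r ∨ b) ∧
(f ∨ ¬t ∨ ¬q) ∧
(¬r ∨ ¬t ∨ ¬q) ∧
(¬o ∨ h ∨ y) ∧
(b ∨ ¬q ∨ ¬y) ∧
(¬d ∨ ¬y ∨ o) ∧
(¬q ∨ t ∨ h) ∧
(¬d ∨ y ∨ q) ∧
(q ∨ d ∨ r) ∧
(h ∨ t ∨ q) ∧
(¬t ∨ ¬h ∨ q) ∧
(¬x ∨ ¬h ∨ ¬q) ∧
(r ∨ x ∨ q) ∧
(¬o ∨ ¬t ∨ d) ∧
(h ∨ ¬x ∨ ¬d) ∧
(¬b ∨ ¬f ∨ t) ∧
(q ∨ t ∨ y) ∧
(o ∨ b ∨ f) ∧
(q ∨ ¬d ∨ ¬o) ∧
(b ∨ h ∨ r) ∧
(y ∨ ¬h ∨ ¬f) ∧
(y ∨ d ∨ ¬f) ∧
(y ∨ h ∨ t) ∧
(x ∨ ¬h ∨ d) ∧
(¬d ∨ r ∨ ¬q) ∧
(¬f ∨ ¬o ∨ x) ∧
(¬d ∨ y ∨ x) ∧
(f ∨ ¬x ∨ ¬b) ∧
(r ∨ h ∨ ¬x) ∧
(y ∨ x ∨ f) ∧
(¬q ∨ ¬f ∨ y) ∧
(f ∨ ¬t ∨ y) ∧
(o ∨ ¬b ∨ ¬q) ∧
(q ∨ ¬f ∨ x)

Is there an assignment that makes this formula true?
No

No, the formula is not satisfiable.

No assignment of truth values to the variables can make all 60 clauses true simultaneously.

The formula is UNSAT (unsatisfiable).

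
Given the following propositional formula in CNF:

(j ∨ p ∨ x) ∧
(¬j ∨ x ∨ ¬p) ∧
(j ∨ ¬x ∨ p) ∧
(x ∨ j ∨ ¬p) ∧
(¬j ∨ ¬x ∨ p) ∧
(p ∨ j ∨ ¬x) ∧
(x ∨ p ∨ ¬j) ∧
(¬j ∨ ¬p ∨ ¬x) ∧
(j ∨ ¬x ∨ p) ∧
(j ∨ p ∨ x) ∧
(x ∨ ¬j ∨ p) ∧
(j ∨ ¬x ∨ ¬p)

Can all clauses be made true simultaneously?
No

No, the formula is not satisfiable.

No assignment of truth values to the variables can make all 12 clauses true simultaneously.

The formula is UNSAT (unsatisfiable).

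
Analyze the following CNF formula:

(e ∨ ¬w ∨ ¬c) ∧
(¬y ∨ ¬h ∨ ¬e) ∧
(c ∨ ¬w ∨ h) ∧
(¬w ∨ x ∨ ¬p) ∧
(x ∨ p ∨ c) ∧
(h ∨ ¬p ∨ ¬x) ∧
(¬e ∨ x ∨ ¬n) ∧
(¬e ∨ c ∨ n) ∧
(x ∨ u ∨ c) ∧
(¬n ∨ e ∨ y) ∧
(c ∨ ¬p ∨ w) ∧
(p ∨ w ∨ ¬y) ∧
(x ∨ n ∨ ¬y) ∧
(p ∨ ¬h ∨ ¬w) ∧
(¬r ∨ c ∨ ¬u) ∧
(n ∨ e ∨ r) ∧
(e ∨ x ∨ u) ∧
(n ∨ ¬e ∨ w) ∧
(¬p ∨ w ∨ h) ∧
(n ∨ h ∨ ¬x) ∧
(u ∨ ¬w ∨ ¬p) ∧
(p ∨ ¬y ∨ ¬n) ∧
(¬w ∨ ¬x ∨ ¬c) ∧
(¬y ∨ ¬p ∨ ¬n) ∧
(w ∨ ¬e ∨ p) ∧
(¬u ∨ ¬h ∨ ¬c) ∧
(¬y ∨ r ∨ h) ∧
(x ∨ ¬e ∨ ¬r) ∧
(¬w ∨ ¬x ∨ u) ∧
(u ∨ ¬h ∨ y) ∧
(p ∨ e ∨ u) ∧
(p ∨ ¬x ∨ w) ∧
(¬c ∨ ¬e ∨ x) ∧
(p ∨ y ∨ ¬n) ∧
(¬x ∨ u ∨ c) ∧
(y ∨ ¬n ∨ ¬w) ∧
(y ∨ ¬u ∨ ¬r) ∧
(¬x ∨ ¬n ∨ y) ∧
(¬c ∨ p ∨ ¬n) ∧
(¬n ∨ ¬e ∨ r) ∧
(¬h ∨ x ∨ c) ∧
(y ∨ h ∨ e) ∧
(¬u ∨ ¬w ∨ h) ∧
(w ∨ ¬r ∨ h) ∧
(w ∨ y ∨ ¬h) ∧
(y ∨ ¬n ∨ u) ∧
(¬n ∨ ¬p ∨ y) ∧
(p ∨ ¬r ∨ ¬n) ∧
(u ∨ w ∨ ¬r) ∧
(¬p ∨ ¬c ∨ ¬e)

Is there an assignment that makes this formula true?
No

No, the formula is not satisfiable.

No assignment of truth values to the variables can make all 50 clauses true simultaneously.

The formula is UNSAT (unsatisfiable).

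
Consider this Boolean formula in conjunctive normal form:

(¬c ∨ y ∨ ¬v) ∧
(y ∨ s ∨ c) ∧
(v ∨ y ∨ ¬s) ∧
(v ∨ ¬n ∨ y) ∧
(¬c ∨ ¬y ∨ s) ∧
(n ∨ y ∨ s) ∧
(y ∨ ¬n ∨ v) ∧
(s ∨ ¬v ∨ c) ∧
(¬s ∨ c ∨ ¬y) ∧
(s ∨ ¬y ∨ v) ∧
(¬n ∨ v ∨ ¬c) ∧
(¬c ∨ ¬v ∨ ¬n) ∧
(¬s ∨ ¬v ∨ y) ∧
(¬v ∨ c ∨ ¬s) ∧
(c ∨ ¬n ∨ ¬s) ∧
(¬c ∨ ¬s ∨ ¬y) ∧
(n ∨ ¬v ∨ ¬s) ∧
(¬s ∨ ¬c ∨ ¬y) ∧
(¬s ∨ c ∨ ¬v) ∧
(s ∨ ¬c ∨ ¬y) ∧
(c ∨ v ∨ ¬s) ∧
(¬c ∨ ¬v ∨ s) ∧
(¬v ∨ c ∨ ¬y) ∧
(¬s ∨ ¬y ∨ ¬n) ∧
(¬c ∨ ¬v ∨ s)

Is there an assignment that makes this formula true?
No

No, the formula is not satisfiable.

No assignment of truth values to the variables can make all 25 clauses true simultaneously.

The formula is UNSAT (unsatisfiable).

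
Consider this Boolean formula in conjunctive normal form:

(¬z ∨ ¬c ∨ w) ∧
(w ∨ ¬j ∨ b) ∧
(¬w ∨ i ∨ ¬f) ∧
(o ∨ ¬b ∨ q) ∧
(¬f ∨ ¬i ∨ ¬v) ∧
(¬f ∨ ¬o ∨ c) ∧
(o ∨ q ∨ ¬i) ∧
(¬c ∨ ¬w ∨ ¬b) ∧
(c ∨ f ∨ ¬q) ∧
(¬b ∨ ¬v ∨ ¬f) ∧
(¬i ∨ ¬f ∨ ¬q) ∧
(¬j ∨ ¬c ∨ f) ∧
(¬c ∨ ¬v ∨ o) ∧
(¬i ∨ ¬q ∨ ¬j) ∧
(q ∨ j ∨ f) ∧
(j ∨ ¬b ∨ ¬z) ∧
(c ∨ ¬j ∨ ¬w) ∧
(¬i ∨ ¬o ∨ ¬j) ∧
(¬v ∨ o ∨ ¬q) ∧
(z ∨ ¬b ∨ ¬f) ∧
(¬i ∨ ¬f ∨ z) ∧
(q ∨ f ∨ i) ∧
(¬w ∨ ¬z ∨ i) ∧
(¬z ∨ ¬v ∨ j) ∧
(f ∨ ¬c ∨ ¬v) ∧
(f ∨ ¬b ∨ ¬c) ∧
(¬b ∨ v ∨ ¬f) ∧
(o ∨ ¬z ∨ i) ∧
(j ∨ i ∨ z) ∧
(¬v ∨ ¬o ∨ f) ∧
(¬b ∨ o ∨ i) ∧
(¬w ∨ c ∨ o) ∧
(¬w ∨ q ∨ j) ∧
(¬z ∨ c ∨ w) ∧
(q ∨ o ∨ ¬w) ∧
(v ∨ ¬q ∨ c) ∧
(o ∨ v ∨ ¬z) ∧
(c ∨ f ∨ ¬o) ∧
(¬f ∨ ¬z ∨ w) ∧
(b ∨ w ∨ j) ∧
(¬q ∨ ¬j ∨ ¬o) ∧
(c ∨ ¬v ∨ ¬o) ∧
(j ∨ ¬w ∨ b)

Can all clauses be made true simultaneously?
No

No, the formula is not satisfiable.

No assignment of truth values to the variables can make all 43 clauses true simultaneously.

The formula is UNSAT (unsatisfiable).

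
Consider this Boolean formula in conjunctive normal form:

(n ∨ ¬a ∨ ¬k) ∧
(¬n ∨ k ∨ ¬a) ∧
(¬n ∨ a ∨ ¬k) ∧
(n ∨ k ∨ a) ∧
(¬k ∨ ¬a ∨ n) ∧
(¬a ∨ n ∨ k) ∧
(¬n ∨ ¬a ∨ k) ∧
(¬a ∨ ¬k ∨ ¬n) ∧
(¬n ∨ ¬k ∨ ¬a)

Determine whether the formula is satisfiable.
Yes

Yes, the formula is satisfiable.

One satisfying assignment is: a=False, k=False, n=True

Verification: With this assignment, all 9 clauses evaluate to true.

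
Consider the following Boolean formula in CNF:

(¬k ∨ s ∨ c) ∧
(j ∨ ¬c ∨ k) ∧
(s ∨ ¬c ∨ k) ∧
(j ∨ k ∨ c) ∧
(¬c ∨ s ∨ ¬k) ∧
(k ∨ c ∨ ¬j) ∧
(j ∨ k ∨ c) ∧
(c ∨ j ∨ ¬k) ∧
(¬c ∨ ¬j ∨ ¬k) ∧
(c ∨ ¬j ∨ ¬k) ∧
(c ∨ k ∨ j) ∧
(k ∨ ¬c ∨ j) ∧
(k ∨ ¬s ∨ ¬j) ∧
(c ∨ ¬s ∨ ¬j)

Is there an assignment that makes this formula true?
Yes

Yes, the formula is satisfiable.

One satisfying assignment is: s=True, j=False, k=True, c=True

Verification: With this assignment, all 14 clauses evaluate to true.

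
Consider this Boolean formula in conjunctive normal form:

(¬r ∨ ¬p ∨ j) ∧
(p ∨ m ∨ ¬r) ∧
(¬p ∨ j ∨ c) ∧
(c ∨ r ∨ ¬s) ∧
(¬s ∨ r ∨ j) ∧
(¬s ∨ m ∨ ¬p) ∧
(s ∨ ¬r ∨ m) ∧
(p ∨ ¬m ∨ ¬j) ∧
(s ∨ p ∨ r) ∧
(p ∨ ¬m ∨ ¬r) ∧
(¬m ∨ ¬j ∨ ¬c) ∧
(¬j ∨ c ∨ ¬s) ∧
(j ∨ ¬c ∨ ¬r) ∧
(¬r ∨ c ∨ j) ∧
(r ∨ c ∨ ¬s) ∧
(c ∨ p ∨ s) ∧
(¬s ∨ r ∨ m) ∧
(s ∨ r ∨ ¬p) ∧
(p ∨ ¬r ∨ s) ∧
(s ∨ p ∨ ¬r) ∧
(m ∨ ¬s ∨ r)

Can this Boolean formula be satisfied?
Yes

Yes, the formula is satisfiable.

One satisfying assignment is: p=True, m=True, s=False, j=True, r=True, c=False

Verification: With this assignment, all 21 clauses evaluate to true.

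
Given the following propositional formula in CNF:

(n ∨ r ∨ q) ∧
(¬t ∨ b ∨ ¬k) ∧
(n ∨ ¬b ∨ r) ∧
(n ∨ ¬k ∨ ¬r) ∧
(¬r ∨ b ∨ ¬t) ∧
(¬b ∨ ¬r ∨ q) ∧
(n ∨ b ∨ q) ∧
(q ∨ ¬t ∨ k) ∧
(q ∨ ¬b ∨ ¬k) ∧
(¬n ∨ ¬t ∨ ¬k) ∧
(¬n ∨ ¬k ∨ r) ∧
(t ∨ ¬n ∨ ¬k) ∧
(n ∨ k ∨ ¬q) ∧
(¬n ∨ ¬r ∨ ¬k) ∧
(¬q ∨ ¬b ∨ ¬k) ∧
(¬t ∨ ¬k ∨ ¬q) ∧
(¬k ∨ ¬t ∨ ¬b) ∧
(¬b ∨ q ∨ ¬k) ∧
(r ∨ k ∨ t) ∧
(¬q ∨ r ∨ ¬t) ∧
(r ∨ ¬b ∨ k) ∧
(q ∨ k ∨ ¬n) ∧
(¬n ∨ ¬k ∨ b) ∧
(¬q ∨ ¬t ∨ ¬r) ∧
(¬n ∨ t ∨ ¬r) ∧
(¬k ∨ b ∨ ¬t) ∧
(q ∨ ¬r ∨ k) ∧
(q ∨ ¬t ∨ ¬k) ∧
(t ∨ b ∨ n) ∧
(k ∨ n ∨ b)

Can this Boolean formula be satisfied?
No

No, the formula is not satisfiable.

No assignment of truth values to the variables can make all 30 clauses true simultaneously.

The formula is UNSAT (unsatisfiable).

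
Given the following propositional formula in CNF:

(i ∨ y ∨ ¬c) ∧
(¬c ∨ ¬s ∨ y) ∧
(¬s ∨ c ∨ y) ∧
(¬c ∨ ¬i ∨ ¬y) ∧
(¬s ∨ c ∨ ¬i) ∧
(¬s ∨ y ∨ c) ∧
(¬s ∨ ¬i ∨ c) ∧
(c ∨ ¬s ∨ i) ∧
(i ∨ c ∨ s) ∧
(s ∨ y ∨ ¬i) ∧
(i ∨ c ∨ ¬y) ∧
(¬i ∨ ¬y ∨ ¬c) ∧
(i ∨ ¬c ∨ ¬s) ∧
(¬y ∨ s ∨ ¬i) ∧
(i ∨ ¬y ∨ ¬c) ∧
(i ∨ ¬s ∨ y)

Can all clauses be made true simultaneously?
No

No, the formula is not satisfiable.

No assignment of truth values to the variables can make all 16 clauses true simultaneously.

The formula is UNSAT (unsatisfiable).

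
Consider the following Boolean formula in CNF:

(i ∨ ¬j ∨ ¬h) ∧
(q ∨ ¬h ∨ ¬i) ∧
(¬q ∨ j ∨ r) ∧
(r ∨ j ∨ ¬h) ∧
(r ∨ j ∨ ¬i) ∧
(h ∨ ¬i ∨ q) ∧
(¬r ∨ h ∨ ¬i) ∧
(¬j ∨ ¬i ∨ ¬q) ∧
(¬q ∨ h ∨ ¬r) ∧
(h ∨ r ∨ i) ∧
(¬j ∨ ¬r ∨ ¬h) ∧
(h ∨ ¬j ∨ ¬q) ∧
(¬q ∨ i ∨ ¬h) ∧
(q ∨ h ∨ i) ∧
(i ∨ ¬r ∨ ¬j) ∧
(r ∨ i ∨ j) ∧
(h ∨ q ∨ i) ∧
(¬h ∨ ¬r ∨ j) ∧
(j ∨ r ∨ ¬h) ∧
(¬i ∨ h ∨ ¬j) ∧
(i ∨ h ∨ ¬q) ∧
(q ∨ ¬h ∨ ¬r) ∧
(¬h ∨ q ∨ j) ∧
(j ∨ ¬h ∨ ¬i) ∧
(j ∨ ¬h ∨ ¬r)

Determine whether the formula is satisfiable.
No

No, the formula is not satisfiable.

No assignment of truth values to the variables can make all 25 clauses true simultaneously.

The formula is UNSAT (unsatisfiable).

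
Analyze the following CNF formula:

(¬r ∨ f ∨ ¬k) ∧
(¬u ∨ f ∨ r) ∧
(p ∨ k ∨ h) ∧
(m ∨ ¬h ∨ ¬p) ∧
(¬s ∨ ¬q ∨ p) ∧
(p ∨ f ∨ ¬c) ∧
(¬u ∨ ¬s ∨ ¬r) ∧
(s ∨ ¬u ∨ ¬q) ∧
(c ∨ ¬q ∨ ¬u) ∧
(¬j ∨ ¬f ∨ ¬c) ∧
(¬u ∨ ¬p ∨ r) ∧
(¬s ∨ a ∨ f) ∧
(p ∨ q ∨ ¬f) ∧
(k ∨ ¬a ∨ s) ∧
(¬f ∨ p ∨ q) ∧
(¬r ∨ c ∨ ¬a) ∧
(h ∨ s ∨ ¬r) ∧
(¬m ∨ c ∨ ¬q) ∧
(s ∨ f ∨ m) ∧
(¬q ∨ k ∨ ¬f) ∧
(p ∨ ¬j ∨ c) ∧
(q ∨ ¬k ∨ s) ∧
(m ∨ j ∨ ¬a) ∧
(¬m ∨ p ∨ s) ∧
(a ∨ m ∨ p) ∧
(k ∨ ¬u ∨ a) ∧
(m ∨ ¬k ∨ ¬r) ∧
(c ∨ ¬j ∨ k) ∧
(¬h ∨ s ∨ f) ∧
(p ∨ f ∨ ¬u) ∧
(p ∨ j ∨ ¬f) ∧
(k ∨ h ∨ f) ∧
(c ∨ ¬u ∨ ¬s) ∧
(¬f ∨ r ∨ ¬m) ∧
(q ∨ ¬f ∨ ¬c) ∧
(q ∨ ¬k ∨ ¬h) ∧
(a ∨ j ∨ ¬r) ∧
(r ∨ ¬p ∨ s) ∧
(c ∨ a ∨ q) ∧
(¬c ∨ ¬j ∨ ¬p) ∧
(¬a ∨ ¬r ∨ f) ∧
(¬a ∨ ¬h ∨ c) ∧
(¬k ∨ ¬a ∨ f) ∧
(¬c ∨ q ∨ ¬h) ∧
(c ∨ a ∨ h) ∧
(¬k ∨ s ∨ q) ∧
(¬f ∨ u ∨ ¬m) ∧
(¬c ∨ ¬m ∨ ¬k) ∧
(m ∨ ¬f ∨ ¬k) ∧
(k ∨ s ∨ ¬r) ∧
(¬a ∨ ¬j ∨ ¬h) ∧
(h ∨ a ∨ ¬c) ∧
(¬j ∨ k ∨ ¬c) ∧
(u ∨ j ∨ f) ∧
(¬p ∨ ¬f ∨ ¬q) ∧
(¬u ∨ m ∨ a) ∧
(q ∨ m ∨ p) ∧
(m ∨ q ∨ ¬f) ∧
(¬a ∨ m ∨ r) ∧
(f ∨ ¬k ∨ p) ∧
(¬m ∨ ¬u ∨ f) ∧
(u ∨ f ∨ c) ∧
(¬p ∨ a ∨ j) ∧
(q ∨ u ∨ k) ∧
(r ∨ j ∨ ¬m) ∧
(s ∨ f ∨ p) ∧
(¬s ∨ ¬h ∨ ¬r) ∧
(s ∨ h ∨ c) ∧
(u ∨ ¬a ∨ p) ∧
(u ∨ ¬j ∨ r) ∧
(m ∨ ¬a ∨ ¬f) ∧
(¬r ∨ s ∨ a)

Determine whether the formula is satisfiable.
No

No, the formula is not satisfiable.

No assignment of truth values to the variables can make all 72 clauses true simultaneously.

The formula is UNSAT (unsatisfiable).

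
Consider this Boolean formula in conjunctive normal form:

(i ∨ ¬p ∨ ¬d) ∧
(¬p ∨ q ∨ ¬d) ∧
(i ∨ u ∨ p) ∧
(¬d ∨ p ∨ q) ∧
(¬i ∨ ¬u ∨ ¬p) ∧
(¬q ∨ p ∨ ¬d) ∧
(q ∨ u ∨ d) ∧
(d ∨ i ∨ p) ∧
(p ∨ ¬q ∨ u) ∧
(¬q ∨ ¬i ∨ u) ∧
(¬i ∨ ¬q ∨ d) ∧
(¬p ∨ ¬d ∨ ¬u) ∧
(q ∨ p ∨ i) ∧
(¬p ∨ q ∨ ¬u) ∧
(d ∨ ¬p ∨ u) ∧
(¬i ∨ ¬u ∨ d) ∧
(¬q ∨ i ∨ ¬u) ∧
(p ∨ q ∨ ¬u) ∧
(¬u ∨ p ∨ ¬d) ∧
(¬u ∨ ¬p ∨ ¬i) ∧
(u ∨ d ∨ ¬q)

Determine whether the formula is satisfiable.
No

No, the formula is not satisfiable.

No assignment of truth values to the variables can make all 21 clauses true simultaneously.

The formula is UNSAT (unsatisfiable).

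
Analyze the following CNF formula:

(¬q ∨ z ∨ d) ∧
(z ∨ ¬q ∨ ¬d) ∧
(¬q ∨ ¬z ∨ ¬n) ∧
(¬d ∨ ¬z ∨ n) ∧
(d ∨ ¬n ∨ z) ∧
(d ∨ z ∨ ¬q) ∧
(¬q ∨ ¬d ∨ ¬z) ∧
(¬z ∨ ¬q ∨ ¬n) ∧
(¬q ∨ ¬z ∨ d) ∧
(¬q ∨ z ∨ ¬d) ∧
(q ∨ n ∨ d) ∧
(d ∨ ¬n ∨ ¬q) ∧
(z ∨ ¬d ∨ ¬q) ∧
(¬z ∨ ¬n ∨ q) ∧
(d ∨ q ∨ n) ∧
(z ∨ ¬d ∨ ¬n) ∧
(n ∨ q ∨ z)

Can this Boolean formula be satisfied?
No

No, the formula is not satisfiable.

No assignment of truth values to the variables can make all 17 clauses true simultaneously.

The formula is UNSAT (unsatisfiable).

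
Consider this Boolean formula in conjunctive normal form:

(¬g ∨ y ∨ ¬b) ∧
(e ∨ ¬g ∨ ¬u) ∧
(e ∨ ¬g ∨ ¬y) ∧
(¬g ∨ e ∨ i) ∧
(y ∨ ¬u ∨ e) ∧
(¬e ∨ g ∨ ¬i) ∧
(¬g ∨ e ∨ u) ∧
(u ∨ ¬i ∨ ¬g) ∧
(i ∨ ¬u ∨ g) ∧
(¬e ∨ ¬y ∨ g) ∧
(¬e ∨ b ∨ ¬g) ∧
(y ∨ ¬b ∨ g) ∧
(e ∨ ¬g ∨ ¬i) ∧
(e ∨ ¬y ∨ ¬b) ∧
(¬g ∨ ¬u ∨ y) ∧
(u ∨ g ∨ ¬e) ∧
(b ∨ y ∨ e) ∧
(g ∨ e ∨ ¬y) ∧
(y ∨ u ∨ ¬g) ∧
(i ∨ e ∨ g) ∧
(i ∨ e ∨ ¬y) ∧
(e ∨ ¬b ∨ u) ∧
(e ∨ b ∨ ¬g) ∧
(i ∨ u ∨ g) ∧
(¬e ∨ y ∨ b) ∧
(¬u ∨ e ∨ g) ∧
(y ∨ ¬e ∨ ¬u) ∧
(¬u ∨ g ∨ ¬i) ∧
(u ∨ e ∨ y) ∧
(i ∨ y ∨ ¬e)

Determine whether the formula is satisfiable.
Yes

Yes, the formula is satisfiable.

One satisfying assignment is: i=False, y=True, g=True, e=True, u=False, b=True

Verification: With this assignment, all 30 clauses evaluate to true.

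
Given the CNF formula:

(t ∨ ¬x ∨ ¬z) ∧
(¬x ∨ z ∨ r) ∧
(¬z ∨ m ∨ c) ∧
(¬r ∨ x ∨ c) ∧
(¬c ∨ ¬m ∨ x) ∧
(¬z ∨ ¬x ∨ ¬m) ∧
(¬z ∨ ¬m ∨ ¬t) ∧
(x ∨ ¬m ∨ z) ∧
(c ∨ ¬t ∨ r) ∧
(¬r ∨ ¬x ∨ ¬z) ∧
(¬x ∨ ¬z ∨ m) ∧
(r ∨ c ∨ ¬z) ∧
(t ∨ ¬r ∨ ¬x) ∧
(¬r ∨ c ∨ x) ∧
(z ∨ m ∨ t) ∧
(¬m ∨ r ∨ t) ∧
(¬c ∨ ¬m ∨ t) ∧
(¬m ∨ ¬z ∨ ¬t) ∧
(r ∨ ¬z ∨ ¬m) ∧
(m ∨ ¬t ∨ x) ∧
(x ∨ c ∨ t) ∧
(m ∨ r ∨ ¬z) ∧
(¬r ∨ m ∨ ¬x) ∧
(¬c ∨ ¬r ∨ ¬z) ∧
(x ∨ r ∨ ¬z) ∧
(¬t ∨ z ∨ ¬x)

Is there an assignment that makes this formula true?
No

No, the formula is not satisfiable.

No assignment of truth values to the variables can make all 26 clauses true simultaneously.

The formula is UNSAT (unsatisfiable).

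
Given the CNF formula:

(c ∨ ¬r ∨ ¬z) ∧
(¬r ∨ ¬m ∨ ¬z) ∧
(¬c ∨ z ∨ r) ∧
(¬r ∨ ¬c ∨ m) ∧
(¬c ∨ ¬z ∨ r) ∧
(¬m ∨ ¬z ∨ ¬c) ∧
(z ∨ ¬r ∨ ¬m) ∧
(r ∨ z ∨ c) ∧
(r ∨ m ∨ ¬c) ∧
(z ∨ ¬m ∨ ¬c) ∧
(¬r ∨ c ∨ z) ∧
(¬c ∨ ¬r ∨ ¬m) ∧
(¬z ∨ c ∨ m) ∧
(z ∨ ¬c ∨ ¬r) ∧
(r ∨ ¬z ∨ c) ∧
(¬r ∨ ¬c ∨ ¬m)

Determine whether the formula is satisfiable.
No

No, the formula is not satisfiable.

No assignment of truth values to the variables can make all 16 clauses true simultaneously.

The formula is UNSAT (unsatisfiable).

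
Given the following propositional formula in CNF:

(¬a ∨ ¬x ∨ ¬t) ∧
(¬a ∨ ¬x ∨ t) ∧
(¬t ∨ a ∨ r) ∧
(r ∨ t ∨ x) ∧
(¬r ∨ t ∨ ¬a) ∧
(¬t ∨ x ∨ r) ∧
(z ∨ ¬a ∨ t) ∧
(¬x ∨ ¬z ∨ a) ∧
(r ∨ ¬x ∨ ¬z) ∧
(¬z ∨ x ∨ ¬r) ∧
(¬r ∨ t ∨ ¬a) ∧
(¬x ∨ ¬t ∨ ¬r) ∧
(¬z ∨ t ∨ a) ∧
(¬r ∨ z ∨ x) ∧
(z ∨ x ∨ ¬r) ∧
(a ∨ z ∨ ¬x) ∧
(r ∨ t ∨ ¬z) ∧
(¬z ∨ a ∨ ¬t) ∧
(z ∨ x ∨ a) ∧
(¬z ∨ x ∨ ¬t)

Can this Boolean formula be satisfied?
No

No, the formula is not satisfiable.

No assignment of truth values to the variables can make all 20 clauses true simultaneously.

The formula is UNSAT (unsatisfiable).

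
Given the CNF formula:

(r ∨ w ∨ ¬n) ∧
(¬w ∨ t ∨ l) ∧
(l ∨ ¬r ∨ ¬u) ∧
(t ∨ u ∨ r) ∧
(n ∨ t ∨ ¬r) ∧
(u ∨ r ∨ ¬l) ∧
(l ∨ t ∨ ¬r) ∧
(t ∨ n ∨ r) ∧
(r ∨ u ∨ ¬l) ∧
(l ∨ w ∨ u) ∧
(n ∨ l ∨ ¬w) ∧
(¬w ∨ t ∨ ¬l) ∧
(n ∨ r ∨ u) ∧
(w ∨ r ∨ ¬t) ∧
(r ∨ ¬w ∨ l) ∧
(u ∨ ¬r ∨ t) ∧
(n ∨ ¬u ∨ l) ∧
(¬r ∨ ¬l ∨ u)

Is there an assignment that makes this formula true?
Yes

Yes, the formula is satisfiable.

One satisfying assignment is: l=False, w=True, u=False, n=True, r=True, t=True

Verification: With this assignment, all 18 clauses evaluate to true.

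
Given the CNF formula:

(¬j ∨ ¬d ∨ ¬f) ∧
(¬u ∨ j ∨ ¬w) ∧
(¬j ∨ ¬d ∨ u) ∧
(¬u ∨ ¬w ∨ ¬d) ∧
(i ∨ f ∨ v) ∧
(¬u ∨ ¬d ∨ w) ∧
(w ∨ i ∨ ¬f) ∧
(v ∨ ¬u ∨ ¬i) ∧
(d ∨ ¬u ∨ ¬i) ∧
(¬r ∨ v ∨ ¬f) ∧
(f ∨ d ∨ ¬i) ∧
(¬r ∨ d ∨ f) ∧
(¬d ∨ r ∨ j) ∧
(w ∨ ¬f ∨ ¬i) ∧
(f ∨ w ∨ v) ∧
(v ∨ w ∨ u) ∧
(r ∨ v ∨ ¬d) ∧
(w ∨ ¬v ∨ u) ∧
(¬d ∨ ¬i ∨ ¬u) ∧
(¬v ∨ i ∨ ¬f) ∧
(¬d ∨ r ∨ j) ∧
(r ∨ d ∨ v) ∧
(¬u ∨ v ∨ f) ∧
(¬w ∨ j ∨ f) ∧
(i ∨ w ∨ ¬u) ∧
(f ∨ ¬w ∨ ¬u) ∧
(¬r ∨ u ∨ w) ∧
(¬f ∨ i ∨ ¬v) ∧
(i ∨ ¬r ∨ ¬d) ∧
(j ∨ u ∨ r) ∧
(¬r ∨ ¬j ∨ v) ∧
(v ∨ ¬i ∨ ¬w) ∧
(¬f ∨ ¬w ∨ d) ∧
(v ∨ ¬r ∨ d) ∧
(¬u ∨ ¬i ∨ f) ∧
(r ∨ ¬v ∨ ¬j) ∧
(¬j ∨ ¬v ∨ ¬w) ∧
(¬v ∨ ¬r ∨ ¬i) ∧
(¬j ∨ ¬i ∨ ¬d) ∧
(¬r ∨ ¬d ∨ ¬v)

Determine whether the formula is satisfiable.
No

No, the formula is not satisfiable.

No assignment of truth values to the variables can make all 40 clauses true simultaneously.

The formula is UNSAT (unsatisfiable).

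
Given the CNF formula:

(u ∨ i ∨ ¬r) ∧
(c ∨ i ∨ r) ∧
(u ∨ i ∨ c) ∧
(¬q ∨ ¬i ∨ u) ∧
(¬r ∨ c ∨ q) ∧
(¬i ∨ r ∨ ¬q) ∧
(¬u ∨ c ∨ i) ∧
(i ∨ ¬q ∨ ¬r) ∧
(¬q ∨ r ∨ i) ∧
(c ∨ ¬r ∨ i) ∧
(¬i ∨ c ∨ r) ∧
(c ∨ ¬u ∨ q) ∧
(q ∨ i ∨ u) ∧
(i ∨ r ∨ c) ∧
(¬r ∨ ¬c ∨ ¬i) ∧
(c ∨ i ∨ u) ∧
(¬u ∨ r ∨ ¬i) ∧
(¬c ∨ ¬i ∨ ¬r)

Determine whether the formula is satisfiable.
Yes

Yes, the formula is satisfiable.

One satisfying assignment is: u=True, r=False, q=False, c=True, i=False

Verification: With this assignment, all 18 clauses evaluate to true.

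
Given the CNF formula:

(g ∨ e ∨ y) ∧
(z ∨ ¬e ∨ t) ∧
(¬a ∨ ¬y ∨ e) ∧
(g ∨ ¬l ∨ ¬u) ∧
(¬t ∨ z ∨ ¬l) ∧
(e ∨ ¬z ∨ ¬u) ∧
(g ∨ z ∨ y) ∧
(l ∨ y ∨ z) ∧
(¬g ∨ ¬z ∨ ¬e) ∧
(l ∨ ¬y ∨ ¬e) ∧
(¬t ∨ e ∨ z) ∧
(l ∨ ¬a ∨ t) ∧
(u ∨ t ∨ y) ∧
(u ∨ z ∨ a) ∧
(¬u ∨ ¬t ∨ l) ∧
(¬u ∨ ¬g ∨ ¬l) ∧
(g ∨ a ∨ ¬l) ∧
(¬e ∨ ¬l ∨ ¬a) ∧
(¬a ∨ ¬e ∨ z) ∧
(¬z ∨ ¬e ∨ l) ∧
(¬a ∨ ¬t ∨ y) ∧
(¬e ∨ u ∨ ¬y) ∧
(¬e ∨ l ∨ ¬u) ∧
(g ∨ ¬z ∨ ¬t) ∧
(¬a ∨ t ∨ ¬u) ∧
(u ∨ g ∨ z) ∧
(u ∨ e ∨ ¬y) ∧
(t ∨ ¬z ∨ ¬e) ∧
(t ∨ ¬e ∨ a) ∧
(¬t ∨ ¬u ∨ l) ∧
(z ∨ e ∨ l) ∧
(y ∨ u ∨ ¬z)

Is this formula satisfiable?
No

No, the formula is not satisfiable.

No assignment of truth values to the variables can make all 32 clauses true simultaneously.

The formula is UNSAT (unsatisfiable).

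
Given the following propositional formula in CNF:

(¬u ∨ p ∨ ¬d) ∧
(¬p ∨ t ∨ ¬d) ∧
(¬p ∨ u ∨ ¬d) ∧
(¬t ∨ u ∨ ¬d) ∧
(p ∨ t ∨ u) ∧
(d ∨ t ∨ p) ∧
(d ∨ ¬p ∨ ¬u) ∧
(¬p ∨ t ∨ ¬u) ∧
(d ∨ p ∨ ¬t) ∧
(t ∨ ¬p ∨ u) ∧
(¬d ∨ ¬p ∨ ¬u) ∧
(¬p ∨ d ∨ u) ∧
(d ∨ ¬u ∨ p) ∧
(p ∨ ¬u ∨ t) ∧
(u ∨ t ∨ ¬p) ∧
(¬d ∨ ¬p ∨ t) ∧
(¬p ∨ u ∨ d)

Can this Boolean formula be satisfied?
No

No, the formula is not satisfiable.

No assignment of truth values to the variables can make all 17 clauses true simultaneously.

The formula is UNSAT (unsatisfiable).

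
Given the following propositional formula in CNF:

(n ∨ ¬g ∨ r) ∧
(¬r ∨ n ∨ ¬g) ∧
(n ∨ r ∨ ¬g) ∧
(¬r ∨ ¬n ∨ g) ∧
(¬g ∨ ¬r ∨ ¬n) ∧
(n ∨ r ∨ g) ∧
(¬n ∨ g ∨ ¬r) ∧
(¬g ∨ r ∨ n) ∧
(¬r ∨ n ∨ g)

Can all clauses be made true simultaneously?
Yes

Yes, the formula is satisfiable.

One satisfying assignment is: n=True, g=False, r=False

Verification: With this assignment, all 9 clauses evaluate to true.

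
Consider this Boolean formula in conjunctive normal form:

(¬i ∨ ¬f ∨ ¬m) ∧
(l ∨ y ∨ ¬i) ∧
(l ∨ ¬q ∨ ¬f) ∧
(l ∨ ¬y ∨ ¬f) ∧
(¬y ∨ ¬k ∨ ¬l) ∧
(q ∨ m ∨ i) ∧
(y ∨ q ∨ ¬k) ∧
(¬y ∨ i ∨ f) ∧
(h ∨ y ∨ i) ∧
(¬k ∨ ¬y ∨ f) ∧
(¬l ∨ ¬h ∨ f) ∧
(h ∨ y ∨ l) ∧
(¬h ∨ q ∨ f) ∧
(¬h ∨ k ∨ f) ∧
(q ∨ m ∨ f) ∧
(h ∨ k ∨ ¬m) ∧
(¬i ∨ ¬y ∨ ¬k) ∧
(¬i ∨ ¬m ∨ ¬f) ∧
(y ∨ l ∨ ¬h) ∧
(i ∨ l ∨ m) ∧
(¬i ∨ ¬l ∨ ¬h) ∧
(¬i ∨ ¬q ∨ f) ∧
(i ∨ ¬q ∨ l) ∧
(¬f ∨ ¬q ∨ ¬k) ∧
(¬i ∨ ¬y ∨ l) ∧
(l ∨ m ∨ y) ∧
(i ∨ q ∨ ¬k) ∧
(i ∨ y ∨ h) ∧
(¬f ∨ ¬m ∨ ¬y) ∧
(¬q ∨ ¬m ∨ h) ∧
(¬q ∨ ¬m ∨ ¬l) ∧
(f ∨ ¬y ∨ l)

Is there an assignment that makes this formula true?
Yes

Yes, the formula is satisfiable.

One satisfying assignment is: m=False, f=True, i=True, h=False, l=True, k=False, q=False, y=False

Verification: With this assignment, all 32 clauses evaluate to true.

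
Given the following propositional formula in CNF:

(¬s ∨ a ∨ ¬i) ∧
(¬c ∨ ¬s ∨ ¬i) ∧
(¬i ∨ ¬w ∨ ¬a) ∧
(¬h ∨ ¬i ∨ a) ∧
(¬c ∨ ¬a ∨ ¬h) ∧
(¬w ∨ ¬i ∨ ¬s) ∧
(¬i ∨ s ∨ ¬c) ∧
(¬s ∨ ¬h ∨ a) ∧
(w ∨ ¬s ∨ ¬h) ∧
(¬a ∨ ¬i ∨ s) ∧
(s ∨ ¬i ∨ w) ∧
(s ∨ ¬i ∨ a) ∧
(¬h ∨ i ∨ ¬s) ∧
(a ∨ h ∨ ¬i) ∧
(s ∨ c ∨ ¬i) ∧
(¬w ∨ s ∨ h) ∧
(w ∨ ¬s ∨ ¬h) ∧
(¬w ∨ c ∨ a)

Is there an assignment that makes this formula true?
Yes

Yes, the formula is satisfiable.

One satisfying assignment is: w=False, i=False, a=False, s=False, c=False, h=False

Verification: With this assignment, all 18 clauses evaluate to true.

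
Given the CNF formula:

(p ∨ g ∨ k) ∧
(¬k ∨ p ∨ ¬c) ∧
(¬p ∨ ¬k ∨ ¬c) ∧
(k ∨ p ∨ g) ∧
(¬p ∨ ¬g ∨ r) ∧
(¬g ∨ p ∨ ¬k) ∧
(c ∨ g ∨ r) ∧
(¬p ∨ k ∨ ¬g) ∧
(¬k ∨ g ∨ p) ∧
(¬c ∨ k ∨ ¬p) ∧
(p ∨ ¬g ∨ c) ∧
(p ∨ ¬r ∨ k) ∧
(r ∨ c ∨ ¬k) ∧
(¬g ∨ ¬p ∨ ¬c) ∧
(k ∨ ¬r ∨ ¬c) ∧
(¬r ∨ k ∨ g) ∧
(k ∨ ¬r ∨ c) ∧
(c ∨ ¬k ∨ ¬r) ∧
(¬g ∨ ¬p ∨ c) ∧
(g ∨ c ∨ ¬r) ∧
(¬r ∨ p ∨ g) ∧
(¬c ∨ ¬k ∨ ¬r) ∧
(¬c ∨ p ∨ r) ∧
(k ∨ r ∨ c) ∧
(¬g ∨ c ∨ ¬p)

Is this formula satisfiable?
No

No, the formula is not satisfiable.

No assignment of truth values to the variables can make all 25 clauses true simultaneously.

The formula is UNSAT (unsatisfiable).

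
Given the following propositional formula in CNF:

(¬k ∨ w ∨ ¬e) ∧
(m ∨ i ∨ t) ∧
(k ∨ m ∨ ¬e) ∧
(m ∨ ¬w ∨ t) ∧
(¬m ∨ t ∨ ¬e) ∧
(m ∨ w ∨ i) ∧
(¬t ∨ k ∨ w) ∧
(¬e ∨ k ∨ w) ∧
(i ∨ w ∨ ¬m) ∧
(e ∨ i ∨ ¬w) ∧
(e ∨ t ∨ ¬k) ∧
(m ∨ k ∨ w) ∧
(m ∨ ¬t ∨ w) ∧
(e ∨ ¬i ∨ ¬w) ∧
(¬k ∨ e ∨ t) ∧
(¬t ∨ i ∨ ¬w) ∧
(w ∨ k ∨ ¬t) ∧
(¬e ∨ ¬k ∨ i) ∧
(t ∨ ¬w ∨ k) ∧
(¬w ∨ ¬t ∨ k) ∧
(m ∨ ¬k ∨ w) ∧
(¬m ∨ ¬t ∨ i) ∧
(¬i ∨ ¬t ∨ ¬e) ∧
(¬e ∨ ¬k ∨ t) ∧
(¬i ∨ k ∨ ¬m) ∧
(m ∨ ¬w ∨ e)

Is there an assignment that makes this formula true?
Yes

Yes, the formula is satisfiable.

One satisfying assignment is: e=False, i=True, k=True, t=True, m=True, w=False

Verification: With this assignment, all 26 clauses evaluate to true.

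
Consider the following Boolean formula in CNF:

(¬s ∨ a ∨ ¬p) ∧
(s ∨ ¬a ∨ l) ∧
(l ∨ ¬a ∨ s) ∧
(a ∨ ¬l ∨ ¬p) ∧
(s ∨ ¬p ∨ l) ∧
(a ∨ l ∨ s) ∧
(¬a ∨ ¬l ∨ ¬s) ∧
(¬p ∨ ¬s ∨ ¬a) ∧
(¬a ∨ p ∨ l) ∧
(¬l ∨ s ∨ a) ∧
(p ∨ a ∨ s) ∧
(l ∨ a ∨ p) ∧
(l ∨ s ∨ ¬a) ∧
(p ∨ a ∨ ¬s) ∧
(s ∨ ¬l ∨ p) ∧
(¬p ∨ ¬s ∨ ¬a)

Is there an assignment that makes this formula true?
Yes

Yes, the formula is satisfiable.

One satisfying assignment is: p=True, a=True, s=False, l=True

Verification: With this assignment, all 16 clauses evaluate to true.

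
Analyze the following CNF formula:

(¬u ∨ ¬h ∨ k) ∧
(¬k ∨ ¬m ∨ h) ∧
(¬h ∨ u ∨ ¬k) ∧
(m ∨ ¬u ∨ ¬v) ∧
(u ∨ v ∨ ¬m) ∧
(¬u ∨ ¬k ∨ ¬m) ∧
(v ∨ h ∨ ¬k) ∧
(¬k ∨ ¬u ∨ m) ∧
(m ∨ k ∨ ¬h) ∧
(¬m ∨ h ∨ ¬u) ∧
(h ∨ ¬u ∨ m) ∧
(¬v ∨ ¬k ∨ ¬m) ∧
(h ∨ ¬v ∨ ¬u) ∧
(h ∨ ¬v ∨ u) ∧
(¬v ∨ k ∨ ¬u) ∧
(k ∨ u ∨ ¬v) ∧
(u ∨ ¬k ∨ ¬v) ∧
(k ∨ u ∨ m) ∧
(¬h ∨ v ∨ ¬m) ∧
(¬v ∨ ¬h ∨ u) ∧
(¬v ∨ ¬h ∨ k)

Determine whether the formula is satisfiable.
No

No, the formula is not satisfiable.

No assignment of truth values to the variables can make all 21 clauses true simultaneously.

The formula is UNSAT (unsatisfiable).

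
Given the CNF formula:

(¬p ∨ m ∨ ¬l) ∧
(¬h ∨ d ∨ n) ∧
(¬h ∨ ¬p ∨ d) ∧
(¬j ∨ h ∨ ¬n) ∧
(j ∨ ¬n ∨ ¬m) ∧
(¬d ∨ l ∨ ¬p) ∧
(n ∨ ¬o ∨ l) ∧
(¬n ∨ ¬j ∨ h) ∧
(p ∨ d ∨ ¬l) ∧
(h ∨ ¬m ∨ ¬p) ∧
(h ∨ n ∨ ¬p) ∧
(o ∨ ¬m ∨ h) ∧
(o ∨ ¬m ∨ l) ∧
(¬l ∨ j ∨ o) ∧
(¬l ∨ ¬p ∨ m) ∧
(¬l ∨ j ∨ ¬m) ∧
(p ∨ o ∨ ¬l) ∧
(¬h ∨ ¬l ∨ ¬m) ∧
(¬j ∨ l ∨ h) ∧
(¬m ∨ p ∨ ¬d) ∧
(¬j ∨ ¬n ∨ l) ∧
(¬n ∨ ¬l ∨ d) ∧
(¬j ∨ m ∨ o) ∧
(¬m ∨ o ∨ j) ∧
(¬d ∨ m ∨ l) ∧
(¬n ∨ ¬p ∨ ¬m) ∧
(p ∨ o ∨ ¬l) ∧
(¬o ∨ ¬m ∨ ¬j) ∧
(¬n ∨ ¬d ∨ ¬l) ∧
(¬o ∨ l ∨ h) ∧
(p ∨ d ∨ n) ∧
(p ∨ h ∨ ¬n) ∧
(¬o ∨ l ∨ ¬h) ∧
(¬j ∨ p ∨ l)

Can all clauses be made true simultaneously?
Yes

Yes, the formula is satisfiable.

One satisfying assignment is: l=True, j=False, o=True, n=False, h=True, m=False, p=False, d=True

Verification: With this assignment, all 34 clauses evaluate to true.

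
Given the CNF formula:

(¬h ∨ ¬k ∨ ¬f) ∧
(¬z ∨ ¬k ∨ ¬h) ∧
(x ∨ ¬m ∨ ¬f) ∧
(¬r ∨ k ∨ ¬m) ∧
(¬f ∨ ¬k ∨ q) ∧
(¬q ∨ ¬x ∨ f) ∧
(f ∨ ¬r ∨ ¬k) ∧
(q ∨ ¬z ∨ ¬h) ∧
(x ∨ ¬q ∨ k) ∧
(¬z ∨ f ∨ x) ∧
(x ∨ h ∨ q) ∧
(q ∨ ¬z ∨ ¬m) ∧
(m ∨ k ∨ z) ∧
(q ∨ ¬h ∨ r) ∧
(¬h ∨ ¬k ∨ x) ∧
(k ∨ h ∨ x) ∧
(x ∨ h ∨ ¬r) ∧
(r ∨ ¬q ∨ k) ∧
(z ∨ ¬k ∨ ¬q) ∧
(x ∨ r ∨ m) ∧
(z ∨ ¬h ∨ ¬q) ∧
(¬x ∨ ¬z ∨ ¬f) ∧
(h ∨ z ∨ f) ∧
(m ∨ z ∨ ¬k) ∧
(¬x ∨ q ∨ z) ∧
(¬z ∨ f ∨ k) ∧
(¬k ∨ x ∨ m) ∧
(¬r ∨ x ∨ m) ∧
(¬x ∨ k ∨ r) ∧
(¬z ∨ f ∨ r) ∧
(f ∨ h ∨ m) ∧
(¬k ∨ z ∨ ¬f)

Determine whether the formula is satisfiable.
No

No, the formula is not satisfiable.

No assignment of truth values to the variables can make all 32 clauses true simultaneously.

The formula is UNSAT (unsatisfiable).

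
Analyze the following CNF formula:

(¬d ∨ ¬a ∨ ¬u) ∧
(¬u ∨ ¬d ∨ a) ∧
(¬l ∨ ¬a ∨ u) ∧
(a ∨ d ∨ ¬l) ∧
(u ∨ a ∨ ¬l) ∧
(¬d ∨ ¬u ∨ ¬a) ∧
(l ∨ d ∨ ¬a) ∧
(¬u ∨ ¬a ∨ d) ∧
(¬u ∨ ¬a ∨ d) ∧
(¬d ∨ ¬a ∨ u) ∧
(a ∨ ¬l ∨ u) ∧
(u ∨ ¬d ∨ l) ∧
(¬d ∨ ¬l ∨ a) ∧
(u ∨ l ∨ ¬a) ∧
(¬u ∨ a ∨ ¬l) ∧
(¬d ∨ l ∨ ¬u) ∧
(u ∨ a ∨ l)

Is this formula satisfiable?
Yes

Yes, the formula is satisfiable.

One satisfying assignment is: l=False, d=False, u=True, a=False

Verification: With this assignment, all 17 clauses evaluate to true.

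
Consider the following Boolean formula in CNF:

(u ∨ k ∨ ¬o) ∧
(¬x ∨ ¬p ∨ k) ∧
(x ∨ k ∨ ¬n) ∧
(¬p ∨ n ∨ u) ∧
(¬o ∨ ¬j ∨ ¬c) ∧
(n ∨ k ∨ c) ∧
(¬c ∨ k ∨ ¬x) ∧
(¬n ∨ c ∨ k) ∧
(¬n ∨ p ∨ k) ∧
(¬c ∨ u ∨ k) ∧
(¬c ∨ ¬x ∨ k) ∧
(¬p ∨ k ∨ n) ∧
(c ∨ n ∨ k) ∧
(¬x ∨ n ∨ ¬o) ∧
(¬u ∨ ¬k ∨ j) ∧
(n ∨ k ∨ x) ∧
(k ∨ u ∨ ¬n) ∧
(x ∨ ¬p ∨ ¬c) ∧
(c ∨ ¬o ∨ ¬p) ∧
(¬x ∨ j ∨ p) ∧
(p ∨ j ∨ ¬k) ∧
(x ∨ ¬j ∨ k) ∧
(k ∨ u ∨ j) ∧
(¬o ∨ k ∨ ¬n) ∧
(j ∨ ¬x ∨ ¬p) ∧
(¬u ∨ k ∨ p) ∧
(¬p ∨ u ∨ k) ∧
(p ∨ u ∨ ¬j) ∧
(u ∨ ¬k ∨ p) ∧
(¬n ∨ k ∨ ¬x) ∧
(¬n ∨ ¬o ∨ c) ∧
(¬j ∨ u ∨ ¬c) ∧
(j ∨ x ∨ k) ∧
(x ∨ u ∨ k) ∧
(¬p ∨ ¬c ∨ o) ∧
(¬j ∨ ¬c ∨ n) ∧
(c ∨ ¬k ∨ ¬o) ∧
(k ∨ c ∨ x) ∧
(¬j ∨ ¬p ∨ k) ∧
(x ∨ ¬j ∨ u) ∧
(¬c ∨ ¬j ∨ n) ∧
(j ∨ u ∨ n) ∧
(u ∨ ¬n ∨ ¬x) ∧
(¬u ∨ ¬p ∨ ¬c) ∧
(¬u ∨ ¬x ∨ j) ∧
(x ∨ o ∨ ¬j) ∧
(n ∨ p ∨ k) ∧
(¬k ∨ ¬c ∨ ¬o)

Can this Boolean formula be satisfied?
Yes

Yes, the formula is satisfiable.

One satisfying assignment is: k=True, c=False, x=True, u=True, o=False, j=True, p=True, n=False

Verification: With this assignment, all 48 clauses evaluate to true.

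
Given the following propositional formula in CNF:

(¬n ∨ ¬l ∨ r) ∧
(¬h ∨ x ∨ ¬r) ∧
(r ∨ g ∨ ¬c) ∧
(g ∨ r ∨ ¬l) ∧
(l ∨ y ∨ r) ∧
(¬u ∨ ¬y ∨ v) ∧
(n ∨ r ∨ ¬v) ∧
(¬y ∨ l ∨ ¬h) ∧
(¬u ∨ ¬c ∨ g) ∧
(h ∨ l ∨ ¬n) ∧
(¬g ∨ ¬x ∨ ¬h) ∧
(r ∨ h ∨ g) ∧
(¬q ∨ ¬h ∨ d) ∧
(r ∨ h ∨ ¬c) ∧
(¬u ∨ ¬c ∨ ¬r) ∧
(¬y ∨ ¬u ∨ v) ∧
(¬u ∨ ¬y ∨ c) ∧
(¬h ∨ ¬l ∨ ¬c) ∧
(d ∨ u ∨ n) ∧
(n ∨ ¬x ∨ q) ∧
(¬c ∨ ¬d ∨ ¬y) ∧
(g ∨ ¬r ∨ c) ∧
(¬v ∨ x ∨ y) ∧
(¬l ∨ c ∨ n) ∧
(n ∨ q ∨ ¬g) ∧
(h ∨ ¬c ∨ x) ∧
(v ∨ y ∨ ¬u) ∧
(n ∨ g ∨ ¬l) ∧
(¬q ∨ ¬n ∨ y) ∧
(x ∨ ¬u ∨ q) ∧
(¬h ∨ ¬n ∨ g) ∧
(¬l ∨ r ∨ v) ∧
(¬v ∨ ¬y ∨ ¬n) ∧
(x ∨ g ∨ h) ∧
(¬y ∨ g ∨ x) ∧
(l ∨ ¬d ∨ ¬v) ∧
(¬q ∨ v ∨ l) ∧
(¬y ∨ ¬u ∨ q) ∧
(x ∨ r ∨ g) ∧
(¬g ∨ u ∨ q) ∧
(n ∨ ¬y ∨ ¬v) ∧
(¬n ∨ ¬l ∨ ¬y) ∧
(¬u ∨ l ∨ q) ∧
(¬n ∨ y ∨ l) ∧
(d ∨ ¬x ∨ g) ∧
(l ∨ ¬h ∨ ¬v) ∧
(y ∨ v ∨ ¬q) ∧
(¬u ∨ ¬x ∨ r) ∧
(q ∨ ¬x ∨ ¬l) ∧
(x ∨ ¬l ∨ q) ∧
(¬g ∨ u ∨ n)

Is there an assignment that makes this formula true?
Yes

Yes, the formula is satisfiable.

One satisfying assignment is: r=True, c=False, h=False, n=False, l=False, v=True, y=False, q=True, d=False, u=True, x=True, g=True

Verification: With this assignment, all 51 clauses evaluate to true.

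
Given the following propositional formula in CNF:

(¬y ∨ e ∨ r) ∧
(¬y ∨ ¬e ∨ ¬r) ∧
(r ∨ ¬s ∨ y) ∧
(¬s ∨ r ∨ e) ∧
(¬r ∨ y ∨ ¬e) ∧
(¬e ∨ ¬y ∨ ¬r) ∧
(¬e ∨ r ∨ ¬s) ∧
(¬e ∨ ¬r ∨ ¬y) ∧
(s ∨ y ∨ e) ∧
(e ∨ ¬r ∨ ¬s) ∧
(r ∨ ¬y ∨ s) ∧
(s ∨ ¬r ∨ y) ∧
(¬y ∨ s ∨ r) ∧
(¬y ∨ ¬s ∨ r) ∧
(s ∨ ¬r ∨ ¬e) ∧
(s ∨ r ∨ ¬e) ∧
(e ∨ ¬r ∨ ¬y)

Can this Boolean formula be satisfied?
No

No, the formula is not satisfiable.

No assignment of truth values to the variables can make all 17 clauses true simultaneously.

The formula is UNSAT (unsatisfiable).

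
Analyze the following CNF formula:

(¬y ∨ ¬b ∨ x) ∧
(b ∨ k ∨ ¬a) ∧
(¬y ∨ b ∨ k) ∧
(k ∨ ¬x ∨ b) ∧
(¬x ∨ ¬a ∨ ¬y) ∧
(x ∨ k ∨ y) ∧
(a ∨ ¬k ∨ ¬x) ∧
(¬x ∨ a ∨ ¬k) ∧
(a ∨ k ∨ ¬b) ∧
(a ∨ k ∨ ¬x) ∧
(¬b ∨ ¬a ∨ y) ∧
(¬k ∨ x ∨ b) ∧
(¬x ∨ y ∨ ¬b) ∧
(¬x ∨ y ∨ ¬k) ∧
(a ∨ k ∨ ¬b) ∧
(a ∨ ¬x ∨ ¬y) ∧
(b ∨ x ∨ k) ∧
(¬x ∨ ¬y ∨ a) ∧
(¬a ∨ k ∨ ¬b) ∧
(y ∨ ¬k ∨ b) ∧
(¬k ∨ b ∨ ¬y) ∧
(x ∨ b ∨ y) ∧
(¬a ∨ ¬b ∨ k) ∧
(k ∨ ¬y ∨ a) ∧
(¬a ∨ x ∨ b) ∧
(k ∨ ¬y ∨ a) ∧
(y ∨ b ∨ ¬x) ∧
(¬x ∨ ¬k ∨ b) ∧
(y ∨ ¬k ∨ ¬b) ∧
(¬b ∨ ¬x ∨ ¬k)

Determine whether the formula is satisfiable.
No

No, the formula is not satisfiable.

No assignment of truth values to the variables can make all 30 clauses true simultaneously.

The formula is UNSAT (unsatisfiable).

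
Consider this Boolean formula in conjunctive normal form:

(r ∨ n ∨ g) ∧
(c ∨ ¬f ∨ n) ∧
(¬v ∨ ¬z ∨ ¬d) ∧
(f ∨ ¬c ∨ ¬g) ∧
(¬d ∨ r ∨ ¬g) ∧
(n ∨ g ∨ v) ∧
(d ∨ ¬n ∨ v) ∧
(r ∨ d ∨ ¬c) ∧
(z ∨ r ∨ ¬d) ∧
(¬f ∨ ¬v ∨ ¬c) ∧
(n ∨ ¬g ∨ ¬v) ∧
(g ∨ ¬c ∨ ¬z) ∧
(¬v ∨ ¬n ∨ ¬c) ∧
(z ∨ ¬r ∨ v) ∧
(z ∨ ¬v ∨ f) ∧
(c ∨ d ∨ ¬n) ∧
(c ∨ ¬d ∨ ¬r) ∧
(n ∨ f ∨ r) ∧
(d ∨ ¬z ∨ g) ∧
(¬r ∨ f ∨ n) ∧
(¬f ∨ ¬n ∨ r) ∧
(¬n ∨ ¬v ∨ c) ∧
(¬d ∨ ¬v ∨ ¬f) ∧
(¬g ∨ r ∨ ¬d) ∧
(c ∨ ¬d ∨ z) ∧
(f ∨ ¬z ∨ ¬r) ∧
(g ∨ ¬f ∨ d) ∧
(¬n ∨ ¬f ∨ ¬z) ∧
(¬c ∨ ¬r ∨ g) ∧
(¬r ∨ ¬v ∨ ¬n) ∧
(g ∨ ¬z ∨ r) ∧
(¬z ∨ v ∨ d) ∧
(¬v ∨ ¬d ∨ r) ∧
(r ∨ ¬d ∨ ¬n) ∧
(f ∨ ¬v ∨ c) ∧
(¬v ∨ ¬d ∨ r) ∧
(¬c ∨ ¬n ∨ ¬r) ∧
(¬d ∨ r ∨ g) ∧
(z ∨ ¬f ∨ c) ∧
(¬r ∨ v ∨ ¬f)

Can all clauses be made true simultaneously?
No

No, the formula is not satisfiable.

No assignment of truth values to the variables can make all 40 clauses true simultaneously.

The formula is UNSAT (unsatisfiable).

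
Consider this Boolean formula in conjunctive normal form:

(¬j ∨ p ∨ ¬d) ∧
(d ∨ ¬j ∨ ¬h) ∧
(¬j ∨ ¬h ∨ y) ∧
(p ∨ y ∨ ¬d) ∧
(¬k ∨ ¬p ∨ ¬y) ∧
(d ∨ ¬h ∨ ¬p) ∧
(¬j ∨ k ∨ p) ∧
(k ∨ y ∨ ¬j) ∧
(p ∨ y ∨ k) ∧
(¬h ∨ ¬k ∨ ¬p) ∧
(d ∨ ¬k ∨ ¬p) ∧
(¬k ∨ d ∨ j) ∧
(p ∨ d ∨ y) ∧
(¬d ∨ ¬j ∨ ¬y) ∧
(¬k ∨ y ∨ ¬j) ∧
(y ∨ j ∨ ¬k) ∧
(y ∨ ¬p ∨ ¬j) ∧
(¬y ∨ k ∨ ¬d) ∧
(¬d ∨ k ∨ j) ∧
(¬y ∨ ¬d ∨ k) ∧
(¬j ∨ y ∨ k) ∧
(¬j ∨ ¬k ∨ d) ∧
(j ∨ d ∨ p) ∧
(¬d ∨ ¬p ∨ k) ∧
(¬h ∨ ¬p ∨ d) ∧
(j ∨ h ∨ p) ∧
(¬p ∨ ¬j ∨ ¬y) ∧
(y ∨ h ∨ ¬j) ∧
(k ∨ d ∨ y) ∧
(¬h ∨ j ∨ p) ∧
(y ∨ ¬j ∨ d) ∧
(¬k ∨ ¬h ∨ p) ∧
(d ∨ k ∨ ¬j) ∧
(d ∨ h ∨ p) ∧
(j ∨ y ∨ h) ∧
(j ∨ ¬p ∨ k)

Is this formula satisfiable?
No

No, the formula is not satisfiable.

No assignment of truth values to the variables can make all 36 clauses true simultaneously.

The formula is UNSAT (unsatisfiable).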